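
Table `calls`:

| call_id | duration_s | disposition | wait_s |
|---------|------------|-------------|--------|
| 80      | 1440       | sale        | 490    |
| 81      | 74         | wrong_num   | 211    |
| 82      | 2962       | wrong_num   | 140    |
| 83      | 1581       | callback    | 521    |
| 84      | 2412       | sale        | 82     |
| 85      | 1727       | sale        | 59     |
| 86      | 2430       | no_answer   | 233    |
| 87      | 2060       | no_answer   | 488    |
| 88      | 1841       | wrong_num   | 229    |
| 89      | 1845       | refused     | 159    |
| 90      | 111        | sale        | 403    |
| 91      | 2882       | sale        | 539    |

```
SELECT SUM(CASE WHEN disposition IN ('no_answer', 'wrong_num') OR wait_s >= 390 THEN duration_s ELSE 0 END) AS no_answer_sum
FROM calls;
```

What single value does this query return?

15381

call_id=80: ✓ → 1440
call_id=81: ✓ → 74
call_id=82: ✓ → 2962
call_id=83: ✓ → 1581
call_id=84: ✗
call_id=85: ✗
call_id=86: ✓ → 2430
call_id=87: ✓ → 2060
call_id=88: ✓ → 1841
call_id=89: ✗
call_id=90: ✓ → 111
call_id=91: ✓ → 2882
no_answer_sum = 1440 + 74 + 2962 + 1581 + 2430 + 2060 + 1841 + 111 + 2882 = 15381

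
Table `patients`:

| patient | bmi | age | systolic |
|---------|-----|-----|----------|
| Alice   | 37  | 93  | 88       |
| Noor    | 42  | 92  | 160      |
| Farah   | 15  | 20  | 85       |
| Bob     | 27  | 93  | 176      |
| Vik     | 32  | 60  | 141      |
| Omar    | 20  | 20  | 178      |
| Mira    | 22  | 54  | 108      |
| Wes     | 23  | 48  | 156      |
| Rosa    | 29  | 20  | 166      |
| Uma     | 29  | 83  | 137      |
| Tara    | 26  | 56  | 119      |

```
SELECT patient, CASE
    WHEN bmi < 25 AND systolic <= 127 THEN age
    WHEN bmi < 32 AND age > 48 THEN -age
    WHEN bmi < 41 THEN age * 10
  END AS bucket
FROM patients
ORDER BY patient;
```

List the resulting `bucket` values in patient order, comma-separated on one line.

930, -93, 20, 54, NULL, 200, 200, -56, -83, 600, 480

patient=Alice: bmi < 41 → 930
patient=Bob: bmi < 32 AND age > 48 → -93
patient=Farah: bmi < 25 AND systolic <= 127 → 20
patient=Mira: bmi < 25 AND systolic <= 127 → 54
patient=Noor: (no match → NULL) → NULL
patient=Omar: bmi < 41 → 200
patient=Rosa: bmi < 41 → 200
patient=Tara: bmi < 32 AND age > 48 → -56
patient=Uma: bmi < 32 AND age > 48 → -83
patient=Vik: bmi < 41 → 600
patient=Wes: bmi < 41 → 480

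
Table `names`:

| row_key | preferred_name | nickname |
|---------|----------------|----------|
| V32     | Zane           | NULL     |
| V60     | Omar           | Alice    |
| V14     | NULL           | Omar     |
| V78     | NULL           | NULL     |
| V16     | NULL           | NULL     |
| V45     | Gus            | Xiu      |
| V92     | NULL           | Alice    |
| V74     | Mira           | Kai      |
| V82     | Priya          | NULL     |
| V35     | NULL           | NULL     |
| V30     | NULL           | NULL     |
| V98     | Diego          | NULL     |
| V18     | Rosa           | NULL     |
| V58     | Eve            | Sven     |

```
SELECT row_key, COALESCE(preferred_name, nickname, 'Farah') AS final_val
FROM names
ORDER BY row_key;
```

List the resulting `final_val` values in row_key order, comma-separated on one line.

Omar, Farah, Rosa, Farah, Zane, Farah, Gus, Eve, Omar, Mira, Farah, Priya, Alice, Diego

row_key=V14: preferred_name=NULL, nickname=Omar → Omar
row_key=V16: preferred_name=NULL, nickname=NULL, → literal Farah → Farah
row_key=V18: preferred_name=Rosa → Rosa
row_key=V30: preferred_name=NULL, nickname=NULL, → literal Farah → Farah
row_key=V32: preferred_name=Zane → Zane
row_key=V35: preferred_name=NULL, nickname=NULL, → literal Farah → Farah
row_key=V45: preferred_name=Gus → Gus
row_key=V58: preferred_name=Eve → Eve
row_key=V60: preferred_name=Omar → Omar
row_key=V74: preferred_name=Mira → Mira
row_key=V78: preferred_name=NULL, nickname=NULL, → literal Farah → Farah
row_key=V82: preferred_name=Priya → Priya
row_key=V92: preferred_name=NULL, nickname=Alice → Alice
row_key=V98: preferred_name=Diego → Diego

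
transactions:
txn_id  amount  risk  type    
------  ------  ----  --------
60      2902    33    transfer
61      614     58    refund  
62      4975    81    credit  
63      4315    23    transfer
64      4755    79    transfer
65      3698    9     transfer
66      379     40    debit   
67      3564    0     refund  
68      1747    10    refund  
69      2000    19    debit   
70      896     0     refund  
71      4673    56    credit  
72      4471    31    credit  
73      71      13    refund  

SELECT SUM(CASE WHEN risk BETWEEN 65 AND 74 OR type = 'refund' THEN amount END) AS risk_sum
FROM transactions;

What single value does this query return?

txn_id=60: ✗
txn_id=61: ✓ → 614
txn_id=62: ✗
txn_id=63: ✗
txn_id=64: ✗
txn_id=65: ✗
txn_id=66: ✗
txn_id=67: ✓ → 3564
txn_id=68: ✓ → 1747
txn_id=69: ✗
txn_id=70: ✓ → 896
txn_id=71: ✗
txn_id=72: ✗
txn_id=73: ✓ → 71
risk_sum = 614 + 3564 + 1747 + 896 + 71 = 6892

6892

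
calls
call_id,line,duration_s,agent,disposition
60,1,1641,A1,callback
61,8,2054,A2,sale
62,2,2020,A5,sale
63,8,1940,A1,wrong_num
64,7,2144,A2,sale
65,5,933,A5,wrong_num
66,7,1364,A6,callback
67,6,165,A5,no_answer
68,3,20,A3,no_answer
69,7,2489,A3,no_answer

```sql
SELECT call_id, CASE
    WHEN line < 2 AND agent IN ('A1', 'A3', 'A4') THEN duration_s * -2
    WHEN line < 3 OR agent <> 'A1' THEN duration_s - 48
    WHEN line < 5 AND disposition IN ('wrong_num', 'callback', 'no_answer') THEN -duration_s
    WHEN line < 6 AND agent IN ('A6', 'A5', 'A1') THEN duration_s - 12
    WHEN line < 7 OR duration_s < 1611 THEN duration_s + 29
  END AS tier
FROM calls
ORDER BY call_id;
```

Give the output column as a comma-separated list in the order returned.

call_id=60: line < 2 AND agent IN ('A1', 'A3', 'A4') → -3282
call_id=61: line < 3 OR agent <> 'A1' → 2006
call_id=62: line < 3 OR agent <> 'A1' → 1972
call_id=63: (no match → NULL) → NULL
call_id=64: line < 3 OR agent <> 'A1' → 2096
call_id=65: line < 3 OR agent <> 'A1' → 885
call_id=66: line < 3 OR agent <> 'A1' → 1316
call_id=67: line < 3 OR agent <> 'A1' → 117
call_id=68: line < 3 OR agent <> 'A1' → -28
call_id=69: line < 3 OR agent <> 'A1' → 2441

-3282, 2006, 1972, NULL, 2096, 885, 1316, 117, -28, 2441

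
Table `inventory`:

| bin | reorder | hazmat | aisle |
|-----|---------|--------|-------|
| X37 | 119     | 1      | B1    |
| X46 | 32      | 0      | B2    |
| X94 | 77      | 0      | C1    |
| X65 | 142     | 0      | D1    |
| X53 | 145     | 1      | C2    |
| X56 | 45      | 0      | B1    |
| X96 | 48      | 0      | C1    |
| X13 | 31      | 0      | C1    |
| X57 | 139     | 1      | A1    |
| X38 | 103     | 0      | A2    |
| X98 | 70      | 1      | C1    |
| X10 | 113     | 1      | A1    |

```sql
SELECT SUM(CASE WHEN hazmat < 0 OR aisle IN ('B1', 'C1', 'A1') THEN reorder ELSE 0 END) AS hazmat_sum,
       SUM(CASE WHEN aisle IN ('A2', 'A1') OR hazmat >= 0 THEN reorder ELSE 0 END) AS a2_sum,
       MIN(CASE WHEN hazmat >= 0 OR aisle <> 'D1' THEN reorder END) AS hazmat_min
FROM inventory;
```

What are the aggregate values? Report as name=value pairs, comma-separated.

[hazmat_sum: hazmat < 0 OR aisle IN ('B1', 'C1', 'A1')]
bin=X37: ✓ → 119
bin=X46: ✗
bin=X94: ✓ → 77
bin=X65: ✗
bin=X53: ✗
bin=X56: ✓ → 45
bin=X96: ✓ → 48
bin=X13: ✓ → 31
bin=X57: ✓ → 139
bin=X38: ✗
bin=X98: ✓ → 70
bin=X10: ✓ → 113
hazmat_sum = 119 + 77 + 45 + 48 + 31 + 139 + 70 + 113 = 642
—
[a2_sum: aisle IN ('A2', 'A1') OR hazmat >= 0]
bin=X37: ✓ → 119
bin=X46: ✓ → 32
bin=X94: ✓ → 77
bin=X65: ✓ → 142
bin=X53: ✓ → 145
bin=X56: ✓ → 45
bin=X96: ✓ → 48
bin=X13: ✓ → 31
bin=X57: ✓ → 139
bin=X38: ✓ → 103
bin=X98: ✓ → 70
bin=X10: ✓ → 113
a2_sum = 119 + 32 + 77 + 142 + 145 + 45 + 48 + 31 + 139 + 103 + 70 + 113 = 1064
—
[hazmat_min: hazmat >= 0 OR aisle <> 'D1']
bin=X37: ✓ → 119
bin=X46: ✓ → 32
bin=X94: ✓ → 77
bin=X65: ✓ → 142
bin=X53: ✓ → 145
bin=X56: ✓ → 45
bin=X96: ✓ → 48
bin=X13: ✓ → 31
bin=X57: ✓ → 139
bin=X38: ✓ → 103
bin=X98: ✓ → 70
bin=X10: ✓ → 113
hazmat_min = MIN(119, 32, 77, 142, 145, 45, 48, 31, 139, 103, 70, 113) = 31

hazmat_sum=642, a2_sum=1064, hazmat_min=31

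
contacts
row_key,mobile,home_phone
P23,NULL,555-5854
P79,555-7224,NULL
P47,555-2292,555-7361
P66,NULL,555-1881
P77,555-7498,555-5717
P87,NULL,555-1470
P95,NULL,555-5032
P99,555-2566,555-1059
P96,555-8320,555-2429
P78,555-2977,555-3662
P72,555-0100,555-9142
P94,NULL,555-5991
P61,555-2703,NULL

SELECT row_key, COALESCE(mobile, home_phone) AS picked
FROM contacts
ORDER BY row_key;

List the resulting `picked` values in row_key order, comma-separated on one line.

row_key=P23: mobile=NULL, home_phone=555-5854 → 555-5854
row_key=P47: mobile=555-2292 → 555-2292
row_key=P61: mobile=555-2703 → 555-2703
row_key=P66: mobile=NULL, home_phone=555-1881 → 555-1881
row_key=P72: mobile=555-0100 → 555-0100
row_key=P77: mobile=555-7498 → 555-7498
row_key=P78: mobile=555-2977 → 555-2977
row_key=P79: mobile=555-7224 → 555-7224
row_key=P87: mobile=NULL, home_phone=555-1470 → 555-1470
row_key=P94: mobile=NULL, home_phone=555-5991 → 555-5991
row_key=P95: mobile=NULL, home_phone=555-5032 → 555-5032
row_key=P96: mobile=555-8320 → 555-8320
row_key=P99: mobile=555-2566 → 555-2566

555-5854, 555-2292, 555-2703, 555-1881, 555-0100, 555-7498, 555-2977, 555-7224, 555-1470, 555-5991, 555-5032, 555-8320, 555-2566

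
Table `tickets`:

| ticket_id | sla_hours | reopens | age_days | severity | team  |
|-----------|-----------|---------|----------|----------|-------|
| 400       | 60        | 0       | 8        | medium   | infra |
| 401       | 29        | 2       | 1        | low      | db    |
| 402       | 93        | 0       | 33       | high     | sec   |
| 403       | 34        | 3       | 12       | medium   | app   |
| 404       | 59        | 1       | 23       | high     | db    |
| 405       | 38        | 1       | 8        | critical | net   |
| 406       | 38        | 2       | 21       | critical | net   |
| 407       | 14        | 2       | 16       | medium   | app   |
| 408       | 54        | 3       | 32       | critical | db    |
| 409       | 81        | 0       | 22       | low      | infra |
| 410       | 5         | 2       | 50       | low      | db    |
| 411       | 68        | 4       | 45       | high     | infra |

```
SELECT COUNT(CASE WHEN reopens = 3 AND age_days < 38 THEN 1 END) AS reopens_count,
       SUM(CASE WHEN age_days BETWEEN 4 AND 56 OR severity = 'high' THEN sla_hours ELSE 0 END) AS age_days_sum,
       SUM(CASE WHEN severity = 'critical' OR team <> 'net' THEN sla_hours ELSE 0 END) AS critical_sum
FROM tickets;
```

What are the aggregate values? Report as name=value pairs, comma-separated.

reopens_count=2, age_days_sum=544, critical_sum=573

[reopens_count: reopens = 3 AND age_days < 38]
ticket_id=400: ✗
ticket_id=401: ✗
ticket_id=402: ✗
ticket_id=403: ✓ → 1
ticket_id=404: ✗
ticket_id=405: ✗
ticket_id=406: ✗
ticket_id=407: ✗
ticket_id=408: ✓ → 1
ticket_id=409: ✗
ticket_id=410: ✗
ticket_id=411: ✗
reopens_count = COUNT(1, 1) = 2
—
[age_days_sum: age_days BETWEEN 4 AND 56 OR severity = 'high']
ticket_id=400: ✓ → 60
ticket_id=401: ✗
ticket_id=402: ✓ → 93
ticket_id=403: ✓ → 34
ticket_id=404: ✓ → 59
ticket_id=405: ✓ → 38
ticket_id=406: ✓ → 38
ticket_id=407: ✓ → 14
ticket_id=408: ✓ → 54
ticket_id=409: ✓ → 81
ticket_id=410: ✓ → 5
ticket_id=411: ✓ → 68
age_days_sum = 60 + 93 + 34 + 59 + 38 + 38 + 14 + 54 + 81 + 5 + 68 = 544
—
[critical_sum: severity = 'critical' OR team <> 'net']
ticket_id=400: ✓ → 60
ticket_id=401: ✓ → 29
ticket_id=402: ✓ → 93
ticket_id=403: ✓ → 34
ticket_id=404: ✓ → 59
ticket_id=405: ✓ → 38
ticket_id=406: ✓ → 38
ticket_id=407: ✓ → 14
ticket_id=408: ✓ → 54
ticket_id=409: ✓ → 81
ticket_id=410: ✓ → 5
ticket_id=411: ✓ → 68
critical_sum = 60 + 29 + 93 + 34 + 59 + 38 + 38 + 14 + 54 + 81 + 5 + 68 = 573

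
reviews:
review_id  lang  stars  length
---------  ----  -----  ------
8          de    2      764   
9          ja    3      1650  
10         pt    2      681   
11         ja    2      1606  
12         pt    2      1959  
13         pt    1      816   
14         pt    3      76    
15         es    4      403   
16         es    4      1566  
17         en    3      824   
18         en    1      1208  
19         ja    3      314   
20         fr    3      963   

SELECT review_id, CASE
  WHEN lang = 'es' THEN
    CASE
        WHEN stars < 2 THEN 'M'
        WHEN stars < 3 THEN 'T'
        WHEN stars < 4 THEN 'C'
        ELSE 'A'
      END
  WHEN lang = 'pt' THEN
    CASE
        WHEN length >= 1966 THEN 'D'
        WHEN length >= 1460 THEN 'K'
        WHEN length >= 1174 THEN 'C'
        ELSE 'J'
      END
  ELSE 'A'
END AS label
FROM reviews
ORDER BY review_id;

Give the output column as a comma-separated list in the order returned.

A, A, J, A, K, J, J, A, A, A, A, A, A

review_id=8: lang='de' → outer ELSE → A
review_id=9: lang='ja' → outer ELSE → A
review_id=10: lang='pt' → inner[ELSE] → J
review_id=11: lang='ja' → outer ELSE → A
review_id=12: lang='pt' → inner[length >= 1460] → K
review_id=13: lang='pt' → inner[ELSE] → J
review_id=14: lang='pt' → inner[ELSE] → J
review_id=15: lang='es' → inner[ELSE] → A
review_id=16: lang='es' → inner[ELSE] → A
review_id=17: lang='en' → outer ELSE → A
review_id=18: lang='en' → outer ELSE → A
review_id=19: lang='ja' → outer ELSE → A
review_id=20: lang='fr' → outer ELSE → A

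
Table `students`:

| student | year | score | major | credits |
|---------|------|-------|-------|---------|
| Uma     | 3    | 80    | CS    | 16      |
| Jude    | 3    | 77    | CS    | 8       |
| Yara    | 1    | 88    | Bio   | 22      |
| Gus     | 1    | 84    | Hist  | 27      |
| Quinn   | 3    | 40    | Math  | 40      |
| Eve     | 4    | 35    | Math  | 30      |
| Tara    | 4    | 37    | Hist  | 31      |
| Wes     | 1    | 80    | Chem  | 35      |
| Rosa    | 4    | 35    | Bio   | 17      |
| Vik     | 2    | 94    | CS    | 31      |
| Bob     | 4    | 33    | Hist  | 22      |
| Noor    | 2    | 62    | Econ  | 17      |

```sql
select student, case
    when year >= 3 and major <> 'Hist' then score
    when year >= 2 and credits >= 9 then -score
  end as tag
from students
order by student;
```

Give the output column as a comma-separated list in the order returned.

-33, 35, NULL, 77, -62, 40, 35, -37, 80, -94, NULL, NULL

student=Bob: year >= 2 and credits >= 9 → -33
student=Eve: year >= 3 and major <> 'Hist' → 35
student=Gus: (no match → NULL) → NULL
student=Jude: year >= 3 and major <> 'Hist' → 77
student=Noor: year >= 2 and credits >= 9 → -62
student=Quinn: year >= 3 and major <> 'Hist' → 40
student=Rosa: year >= 3 and major <> 'Hist' → 35
student=Tara: year >= 2 and credits >= 9 → -37
student=Uma: year >= 3 and major <> 'Hist' → 80
student=Vik: year >= 2 and credits >= 9 → -94
student=Wes: (no match → NULL) → NULL
student=Yara: (no match → NULL) → NULL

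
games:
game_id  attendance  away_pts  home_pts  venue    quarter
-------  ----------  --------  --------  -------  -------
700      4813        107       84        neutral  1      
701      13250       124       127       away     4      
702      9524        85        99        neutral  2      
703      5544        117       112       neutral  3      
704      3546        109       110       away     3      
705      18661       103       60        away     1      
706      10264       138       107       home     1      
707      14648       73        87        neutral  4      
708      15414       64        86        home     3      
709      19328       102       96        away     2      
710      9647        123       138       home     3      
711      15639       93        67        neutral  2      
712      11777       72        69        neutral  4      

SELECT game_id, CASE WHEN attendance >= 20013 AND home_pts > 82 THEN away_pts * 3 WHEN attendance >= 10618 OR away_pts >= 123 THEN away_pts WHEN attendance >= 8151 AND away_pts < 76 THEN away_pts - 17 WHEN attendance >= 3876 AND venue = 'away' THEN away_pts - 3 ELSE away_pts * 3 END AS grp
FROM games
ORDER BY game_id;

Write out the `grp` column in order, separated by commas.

321, 124, 255, 351, 327, 103, 138, 73, 64, 102, 123, 93, 72

game_id=700: ELSE → 321
game_id=701: attendance >= 10618 OR away_pts >= 123 → 124
game_id=702: ELSE → 255
game_id=703: ELSE → 351
game_id=704: ELSE → 327
game_id=705: attendance >= 10618 OR away_pts >= 123 → 103
game_id=706: attendance >= 10618 OR away_pts >= 123 → 138
game_id=707: attendance >= 10618 OR away_pts >= 123 → 73
game_id=708: attendance >= 10618 OR away_pts >= 123 → 64
game_id=709: attendance >= 10618 OR away_pts >= 123 → 102
game_id=710: attendance >= 10618 OR away_pts >= 123 → 123
game_id=711: attendance >= 10618 OR away_pts >= 123 → 93
game_id=712: attendance >= 10618 OR away_pts >= 123 → 72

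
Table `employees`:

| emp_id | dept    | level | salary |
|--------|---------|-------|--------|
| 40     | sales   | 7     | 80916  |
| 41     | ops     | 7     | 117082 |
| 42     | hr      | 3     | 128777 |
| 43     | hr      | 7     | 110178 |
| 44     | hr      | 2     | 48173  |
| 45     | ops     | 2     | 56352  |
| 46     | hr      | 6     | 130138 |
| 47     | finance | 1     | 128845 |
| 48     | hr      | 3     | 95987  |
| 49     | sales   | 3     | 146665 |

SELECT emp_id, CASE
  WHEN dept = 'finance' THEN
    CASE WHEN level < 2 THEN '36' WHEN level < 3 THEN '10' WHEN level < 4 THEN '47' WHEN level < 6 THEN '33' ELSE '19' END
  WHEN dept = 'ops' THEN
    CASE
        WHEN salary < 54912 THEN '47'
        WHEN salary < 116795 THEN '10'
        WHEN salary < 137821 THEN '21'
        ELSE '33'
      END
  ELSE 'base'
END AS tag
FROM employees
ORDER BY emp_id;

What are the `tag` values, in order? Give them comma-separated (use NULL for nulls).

base, 21, base, base, base, 10, base, 36, base, base

emp_id=40: dept='sales' → outer ELSE → base
emp_id=41: dept='ops' → inner[salary < 137821] → 21
emp_id=42: dept='hr' → outer ELSE → base
emp_id=43: dept='hr' → outer ELSE → base
emp_id=44: dept='hr' → outer ELSE → base
emp_id=45: dept='ops' → inner[salary < 116795] → 10
emp_id=46: dept='hr' → outer ELSE → base
emp_id=47: dept='finance' → inner[level < 2] → 36
emp_id=48: dept='hr' → outer ELSE → base
emp_id=49: dept='sales' → outer ELSE → base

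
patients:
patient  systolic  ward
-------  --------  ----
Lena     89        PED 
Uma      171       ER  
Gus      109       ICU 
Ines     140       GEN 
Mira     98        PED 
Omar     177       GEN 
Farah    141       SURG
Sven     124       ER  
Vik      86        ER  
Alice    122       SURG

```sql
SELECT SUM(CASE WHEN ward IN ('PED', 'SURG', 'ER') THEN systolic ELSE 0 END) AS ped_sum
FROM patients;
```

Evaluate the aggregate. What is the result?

patient=Lena: ✓ → 89
patient=Uma: ✓ → 171
patient=Gus: ✗
patient=Ines: ✗
patient=Mira: ✓ → 98
patient=Omar: ✗
patient=Farah: ✓ → 141
patient=Sven: ✓ → 124
patient=Vik: ✓ → 86
patient=Alice: ✓ → 122
ped_sum = 89 + 171 + 98 + 141 + 124 + 86 + 122 = 831

831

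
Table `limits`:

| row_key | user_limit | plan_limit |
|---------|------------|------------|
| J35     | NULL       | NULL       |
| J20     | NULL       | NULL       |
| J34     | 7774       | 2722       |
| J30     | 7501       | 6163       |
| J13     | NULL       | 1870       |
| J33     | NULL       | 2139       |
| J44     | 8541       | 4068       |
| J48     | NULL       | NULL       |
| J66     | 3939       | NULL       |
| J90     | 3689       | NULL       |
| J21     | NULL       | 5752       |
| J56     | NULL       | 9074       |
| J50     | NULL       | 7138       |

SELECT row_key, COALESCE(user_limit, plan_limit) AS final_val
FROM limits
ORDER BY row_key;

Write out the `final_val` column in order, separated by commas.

row_key=J13: user_limit=NULL, plan_limit=1870 → 1870
row_key=J20: user_limit=NULL, plan_limit=NULL (all NULL) → NULL
row_key=J21: user_limit=NULL, plan_limit=5752 → 5752
row_key=J30: user_limit=7501 → 7501
row_key=J33: user_limit=NULL, plan_limit=2139 → 2139
row_key=J34: user_limit=7774 → 7774
row_key=J35: user_limit=NULL, plan_limit=NULL (all NULL) → NULL
row_key=J44: user_limit=8541 → 8541
row_key=J48: user_limit=NULL, plan_limit=NULL (all NULL) → NULL
row_key=J50: user_limit=NULL, plan_limit=7138 → 7138
row_key=J56: user_limit=NULL, plan_limit=9074 → 9074
row_key=J66: user_limit=3939 → 3939
row_key=J90: user_limit=3689 → 3689

1870, NULL, 5752, 7501, 2139, 7774, NULL, 8541, NULL, 7138, 9074, 3939, 3689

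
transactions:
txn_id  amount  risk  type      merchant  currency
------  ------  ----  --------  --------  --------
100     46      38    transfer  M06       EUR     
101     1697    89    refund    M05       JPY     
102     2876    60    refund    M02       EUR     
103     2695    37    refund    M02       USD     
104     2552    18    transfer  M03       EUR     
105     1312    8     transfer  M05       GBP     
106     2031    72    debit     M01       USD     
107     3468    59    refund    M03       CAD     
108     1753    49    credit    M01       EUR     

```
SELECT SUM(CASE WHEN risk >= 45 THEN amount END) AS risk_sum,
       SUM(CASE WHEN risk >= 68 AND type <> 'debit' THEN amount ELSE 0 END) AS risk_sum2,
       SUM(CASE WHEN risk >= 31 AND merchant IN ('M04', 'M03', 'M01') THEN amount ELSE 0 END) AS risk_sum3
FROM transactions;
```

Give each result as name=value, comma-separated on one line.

risk_sum=11825, risk_sum2=1697, risk_sum3=7252

[risk_sum: risk >= 45]
txn_id=100: ✗
txn_id=101: ✓ → 1697
txn_id=102: ✓ → 2876
txn_id=103: ✗
txn_id=104: ✗
txn_id=105: ✗
txn_id=106: ✓ → 2031
txn_id=107: ✓ → 3468
txn_id=108: ✓ → 1753
risk_sum = 1697 + 2876 + 2031 + 3468 + 1753 = 11825
—
[risk_sum2: risk >= 68 AND type <> 'debit']
txn_id=100: ✗
txn_id=101: ✓ → 1697
txn_id=102: ✗
txn_id=103: ✗
txn_id=104: ✗
txn_id=105: ✗
txn_id=106: ✗
txn_id=107: ✗
txn_id=108: ✗
risk_sum2 = 1697
—
[risk_sum3: risk >= 31 AND merchant IN ('M04', 'M03', 'M01')]
txn_id=100: ✗
txn_id=101: ✗
txn_id=102: ✗
txn_id=103: ✗
txn_id=104: ✗
txn_id=105: ✗
txn_id=106: ✓ → 2031
txn_id=107: ✓ → 3468
txn_id=108: ✓ → 1753
risk_sum3 = 2031 + 3468 + 1753 = 7252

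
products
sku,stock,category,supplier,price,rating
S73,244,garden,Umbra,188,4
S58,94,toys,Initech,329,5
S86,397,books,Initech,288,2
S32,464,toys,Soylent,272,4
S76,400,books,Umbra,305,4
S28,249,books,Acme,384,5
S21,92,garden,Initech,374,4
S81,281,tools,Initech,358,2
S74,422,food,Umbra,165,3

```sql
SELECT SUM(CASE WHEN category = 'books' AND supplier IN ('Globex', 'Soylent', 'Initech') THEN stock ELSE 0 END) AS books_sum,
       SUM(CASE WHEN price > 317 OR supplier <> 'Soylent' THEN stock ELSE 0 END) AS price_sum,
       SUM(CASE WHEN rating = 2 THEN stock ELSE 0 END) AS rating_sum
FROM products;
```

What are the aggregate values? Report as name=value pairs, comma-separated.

books_sum=397, price_sum=2179, rating_sum=678

[books_sum: category = 'books' AND supplier IN ('Globex', 'Soylent', 'Initech')]
sku=S73: ✗
sku=S58: ✗
sku=S86: ✓ → 397
sku=S32: ✗
sku=S76: ✗
sku=S28: ✗
sku=S21: ✗
sku=S81: ✗
sku=S74: ✗
books_sum = 397
—
[price_sum: price > 317 OR supplier <> 'Soylent']
sku=S73: ✓ → 244
sku=S58: ✓ → 94
sku=S86: ✓ → 397
sku=S32: ✗
sku=S76: ✓ → 400
sku=S28: ✓ → 249
sku=S21: ✓ → 92
sku=S81: ✓ → 281
sku=S74: ✓ → 422
price_sum = 244 + 94 + 397 + 400 + 249 + 92 + 281 + 422 = 2179
—
[rating_sum: rating = 2]
sku=S73: ✗
sku=S58: ✗
sku=S86: ✓ → 397
sku=S32: ✗
sku=S76: ✗
sku=S28: ✗
sku=S21: ✗
sku=S81: ✓ → 281
sku=S74: ✗
rating_sum = 397 + 281 = 678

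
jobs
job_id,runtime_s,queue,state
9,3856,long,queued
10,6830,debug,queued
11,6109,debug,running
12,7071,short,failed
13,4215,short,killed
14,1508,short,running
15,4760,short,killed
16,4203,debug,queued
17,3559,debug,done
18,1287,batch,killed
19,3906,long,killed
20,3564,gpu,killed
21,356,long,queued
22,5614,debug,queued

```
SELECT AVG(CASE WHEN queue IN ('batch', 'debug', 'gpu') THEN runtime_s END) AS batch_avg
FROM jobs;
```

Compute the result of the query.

4452.2857142857

job_id=9: ✗
job_id=10: ✓ → 6830
job_id=11: ✓ → 6109
job_id=12: ✗
job_id=13: ✗
job_id=14: ✗
job_id=15: ✗
job_id=16: ✓ → 4203
job_id=17: ✓ → 3559
job_id=18: ✓ → 1287
job_id=19: ✗
job_id=20: ✓ → 3564
job_id=21: ✗
job_id=22: ✓ → 5614
batch_avg = (6830 + 6109 + 4203 + 3559 + 1287 + 3564 + 5614) / 7 = 4452.2857142857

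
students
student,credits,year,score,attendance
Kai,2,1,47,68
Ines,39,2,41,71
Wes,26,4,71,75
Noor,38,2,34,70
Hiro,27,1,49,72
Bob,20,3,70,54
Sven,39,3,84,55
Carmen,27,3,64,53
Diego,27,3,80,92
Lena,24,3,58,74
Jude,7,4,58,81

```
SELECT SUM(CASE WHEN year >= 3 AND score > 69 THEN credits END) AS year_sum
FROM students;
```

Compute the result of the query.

112

student=Kai: ✗
student=Ines: ✗
student=Wes: ✓ → 26
student=Noor: ✗
student=Hiro: ✗
student=Bob: ✓ → 20
student=Sven: ✓ → 39
student=Carmen: ✗
student=Diego: ✓ → 27
student=Lena: ✗
student=Jude: ✗
year_sum = 26 + 20 + 39 + 27 = 112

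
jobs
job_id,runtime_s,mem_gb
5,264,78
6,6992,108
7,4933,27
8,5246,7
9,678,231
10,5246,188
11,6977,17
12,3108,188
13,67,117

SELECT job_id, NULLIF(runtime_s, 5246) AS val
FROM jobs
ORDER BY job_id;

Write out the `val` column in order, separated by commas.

job_id=5: runtime_s=264 vs 5246: differ → 264
job_id=6: runtime_s=6992 vs 5246: differ → 6992
job_id=7: runtime_s=4933 vs 5246: differ → 4933
job_id=8: runtime_s=5246 vs 5246: equal → NULL
job_id=9: runtime_s=678 vs 5246: differ → 678
job_id=10: runtime_s=5246 vs 5246: equal → NULL
job_id=11: runtime_s=6977 vs 5246: differ → 6977
job_id=12: runtime_s=3108 vs 5246: differ → 3108
job_id=13: runtime_s=67 vs 5246: differ → 67

264, 6992, 4933, NULL, 678, NULL, 6977, 3108, 67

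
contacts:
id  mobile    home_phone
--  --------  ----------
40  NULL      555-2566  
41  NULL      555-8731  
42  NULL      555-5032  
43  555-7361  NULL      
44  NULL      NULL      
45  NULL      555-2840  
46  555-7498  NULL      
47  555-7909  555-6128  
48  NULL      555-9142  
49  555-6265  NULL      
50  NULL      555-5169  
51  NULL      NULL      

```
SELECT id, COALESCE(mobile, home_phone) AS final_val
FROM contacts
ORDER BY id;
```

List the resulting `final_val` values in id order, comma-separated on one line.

id=40: mobile=NULL, home_phone=555-2566 → 555-2566
id=41: mobile=NULL, home_phone=555-8731 → 555-8731
id=42: mobile=NULL, home_phone=555-5032 → 555-5032
id=43: mobile=555-7361 → 555-7361
id=44: mobile=NULL, home_phone=NULL (all NULL) → NULL
id=45: mobile=NULL, home_phone=555-2840 → 555-2840
id=46: mobile=555-7498 → 555-7498
id=47: mobile=555-7909 → 555-7909
id=48: mobile=NULL, home_phone=555-9142 → 555-9142
id=49: mobile=555-6265 → 555-6265
id=50: mobile=NULL, home_phone=555-5169 → 555-5169
id=51: mobile=NULL, home_phone=NULL (all NULL) → NULL

555-2566, 555-8731, 555-5032, 555-7361, NULL, 555-2840, 555-7498, 555-7909, 555-9142, 555-6265, 555-5169, NULL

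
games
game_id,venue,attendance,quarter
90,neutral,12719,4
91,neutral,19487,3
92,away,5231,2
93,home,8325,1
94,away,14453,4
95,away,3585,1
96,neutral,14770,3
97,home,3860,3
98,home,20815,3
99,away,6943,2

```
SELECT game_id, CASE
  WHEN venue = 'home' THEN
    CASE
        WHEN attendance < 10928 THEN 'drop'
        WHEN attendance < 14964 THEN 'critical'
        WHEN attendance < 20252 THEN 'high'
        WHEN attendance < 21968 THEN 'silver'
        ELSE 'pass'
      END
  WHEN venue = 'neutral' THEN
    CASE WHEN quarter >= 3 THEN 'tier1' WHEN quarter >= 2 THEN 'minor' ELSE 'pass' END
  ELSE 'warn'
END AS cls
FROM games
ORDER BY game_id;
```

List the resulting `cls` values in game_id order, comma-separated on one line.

tier1, tier1, warn, drop, warn, warn, tier1, drop, silver, warn

game_id=90: venue='neutral' → inner[quarter >= 3] → tier1
game_id=91: venue='neutral' → inner[quarter >= 3] → tier1
game_id=92: venue='away' → outer ELSE → warn
game_id=93: venue='home' → inner[attendance < 10928] → drop
game_id=94: venue='away' → outer ELSE → warn
game_id=95: venue='away' → outer ELSE → warn
game_id=96: venue='neutral' → inner[quarter >= 3] → tier1
game_id=97: venue='home' → inner[attendance < 10928] → drop
game_id=98: venue='home' → inner[attendance < 21968] → silver
game_id=99: venue='away' → outer ELSE → warn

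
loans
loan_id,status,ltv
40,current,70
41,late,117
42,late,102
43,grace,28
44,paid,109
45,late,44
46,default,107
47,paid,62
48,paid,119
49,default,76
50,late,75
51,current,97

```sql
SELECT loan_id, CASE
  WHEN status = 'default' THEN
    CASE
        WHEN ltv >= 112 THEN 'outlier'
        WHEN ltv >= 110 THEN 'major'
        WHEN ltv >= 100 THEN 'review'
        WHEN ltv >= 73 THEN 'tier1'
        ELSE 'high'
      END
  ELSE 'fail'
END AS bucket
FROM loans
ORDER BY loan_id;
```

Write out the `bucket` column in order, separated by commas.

loan_id=40: status='current' → outer ELSE → fail
loan_id=41: status='late' → outer ELSE → fail
loan_id=42: status='late' → outer ELSE → fail
loan_id=43: status='grace' → outer ELSE → fail
loan_id=44: status='paid' → outer ELSE → fail
loan_id=45: status='late' → outer ELSE → fail
loan_id=46: status='default' → inner[ltv >= 100] → review
loan_id=47: status='paid' → outer ELSE → fail
loan_id=48: status='paid' → outer ELSE → fail
loan_id=49: status='default' → inner[ltv >= 73] → tier1
loan_id=50: status='late' → outer ELSE → fail
loan_id=51: status='current' → outer ELSE → fail

fail, fail, fail, fail, fail, fail, review, fail, fail, tier1, fail, fail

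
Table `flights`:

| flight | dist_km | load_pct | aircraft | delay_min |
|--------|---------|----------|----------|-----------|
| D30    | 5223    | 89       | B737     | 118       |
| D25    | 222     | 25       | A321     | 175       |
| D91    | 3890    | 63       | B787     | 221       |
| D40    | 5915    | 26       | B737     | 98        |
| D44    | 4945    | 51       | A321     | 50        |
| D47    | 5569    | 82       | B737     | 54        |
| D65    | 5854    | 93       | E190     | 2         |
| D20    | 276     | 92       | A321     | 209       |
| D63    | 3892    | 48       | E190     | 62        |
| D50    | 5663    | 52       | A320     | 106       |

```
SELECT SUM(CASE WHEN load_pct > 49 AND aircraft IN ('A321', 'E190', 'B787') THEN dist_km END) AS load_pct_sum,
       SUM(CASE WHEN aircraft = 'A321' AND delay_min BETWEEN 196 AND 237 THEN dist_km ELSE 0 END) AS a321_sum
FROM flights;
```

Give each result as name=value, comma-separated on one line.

load_pct_sum=14965, a321_sum=276

[load_pct_sum: load_pct > 49 AND aircraft IN ('A321', 'E190', 'B787')]
flight=D30: ✗
flight=D25: ✗
flight=D91: ✓ → 3890
flight=D40: ✗
flight=D44: ✓ → 4945
flight=D47: ✗
flight=D65: ✓ → 5854
flight=D20: ✓ → 276
flight=D63: ✗
flight=D50: ✗
load_pct_sum = 3890 + 4945 + 5854 + 276 = 14965
—
[a321_sum: aircraft = 'A321' AND delay_min BETWEEN 196 AND 237]
flight=D30: ✗
flight=D25: ✗
flight=D91: ✗
flight=D40: ✗
flight=D44: ✗
flight=D47: ✗
flight=D65: ✗
flight=D20: ✓ → 276
flight=D63: ✗
flight=D50: ✗
a321_sum = 276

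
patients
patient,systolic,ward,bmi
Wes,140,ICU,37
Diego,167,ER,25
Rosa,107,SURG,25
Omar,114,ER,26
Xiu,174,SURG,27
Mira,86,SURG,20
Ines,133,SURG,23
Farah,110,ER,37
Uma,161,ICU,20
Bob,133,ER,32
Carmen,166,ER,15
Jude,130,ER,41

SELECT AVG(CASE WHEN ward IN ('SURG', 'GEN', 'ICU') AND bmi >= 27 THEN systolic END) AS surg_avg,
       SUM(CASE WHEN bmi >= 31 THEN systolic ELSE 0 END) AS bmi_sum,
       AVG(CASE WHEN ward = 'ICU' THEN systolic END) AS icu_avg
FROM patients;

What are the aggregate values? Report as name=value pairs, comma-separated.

surg_avg=157, bmi_sum=513, icu_avg=150.5

[surg_avg: ward IN ('SURG', 'GEN', 'ICU') AND bmi >= 27]
patient=Wes: ✓ → 140
patient=Diego: ✗
patient=Rosa: ✗
patient=Omar: ✗
patient=Xiu: ✓ → 174
patient=Mira: ✗
patient=Ines: ✗
patient=Farah: ✗
patient=Uma: ✗
patient=Bob: ✗
patient=Carmen: ✗
patient=Jude: ✗
surg_avg = (140 + 174) / 2 = 157
—
[bmi_sum: bmi >= 31]
patient=Wes: ✓ → 140
patient=Diego: ✗
patient=Rosa: ✗
patient=Omar: ✗
patient=Xiu: ✗
patient=Mira: ✗
patient=Ines: ✗
patient=Farah: ✓ → 110
patient=Uma: ✗
patient=Bob: ✓ → 133
patient=Carmen: ✗
patient=Jude: ✓ → 130
bmi_sum = 140 + 110 + 133 + 130 = 513
—
[icu_avg: ward = 'ICU']
patient=Wes: ✓ → 140
patient=Diego: ✗
patient=Rosa: ✗
patient=Omar: ✗
patient=Xiu: ✗
patient=Mira: ✗
patient=Ines: ✗
patient=Farah: ✗
patient=Uma: ✓ → 161
patient=Bob: ✗
patient=Carmen: ✗
patient=Jude: ✗
icu_avg = (140 + 161) / 2 = 150.5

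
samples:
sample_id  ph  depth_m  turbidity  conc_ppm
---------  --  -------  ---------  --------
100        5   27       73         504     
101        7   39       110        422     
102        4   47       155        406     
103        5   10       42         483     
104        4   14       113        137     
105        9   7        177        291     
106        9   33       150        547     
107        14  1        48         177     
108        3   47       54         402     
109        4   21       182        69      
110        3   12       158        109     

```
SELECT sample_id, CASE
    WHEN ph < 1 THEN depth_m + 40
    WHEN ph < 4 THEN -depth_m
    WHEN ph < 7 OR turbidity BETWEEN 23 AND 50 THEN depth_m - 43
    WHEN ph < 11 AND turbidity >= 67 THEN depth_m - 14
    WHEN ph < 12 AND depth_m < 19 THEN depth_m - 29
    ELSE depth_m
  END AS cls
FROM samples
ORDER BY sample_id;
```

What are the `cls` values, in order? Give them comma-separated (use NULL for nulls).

sample_id=100: ph < 7 OR turbidity BETWEEN 23 AND 50 → -16
sample_id=101: ph < 11 AND turbidity >= 67 → 25
sample_id=102: ph < 7 OR turbidity BETWEEN 23 AND 50 → 4
sample_id=103: ph < 7 OR turbidity BETWEEN 23 AND 50 → -33
sample_id=104: ph < 7 OR turbidity BETWEEN 23 AND 50 → -29
sample_id=105: ph < 11 AND turbidity >= 67 → -7
sample_id=106: ph < 11 AND turbidity >= 67 → 19
sample_id=107: ph < 7 OR turbidity BETWEEN 23 AND 50 → -42
sample_id=108: ph < 4 → -47
sample_id=109: ph < 7 OR turbidity BETWEEN 23 AND 50 → -22
sample_id=110: ph < 4 → -12

-16, 25, 4, -33, -29, -7, 19, -42, -47, -22, -12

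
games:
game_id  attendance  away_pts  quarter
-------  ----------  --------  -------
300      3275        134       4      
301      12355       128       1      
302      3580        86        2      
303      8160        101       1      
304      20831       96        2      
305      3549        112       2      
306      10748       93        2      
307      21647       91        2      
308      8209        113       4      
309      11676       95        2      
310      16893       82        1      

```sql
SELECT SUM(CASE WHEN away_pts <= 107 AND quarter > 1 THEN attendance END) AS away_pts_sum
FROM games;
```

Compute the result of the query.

68482

game_id=300: ✗
game_id=301: ✗
game_id=302: ✓ → 3580
game_id=303: ✗
game_id=304: ✓ → 20831
game_id=305: ✗
game_id=306: ✓ → 10748
game_id=307: ✓ → 21647
game_id=308: ✗
game_id=309: ✓ → 11676
game_id=310: ✗
away_pts_sum = 3580 + 20831 + 10748 + 21647 + 11676 = 68482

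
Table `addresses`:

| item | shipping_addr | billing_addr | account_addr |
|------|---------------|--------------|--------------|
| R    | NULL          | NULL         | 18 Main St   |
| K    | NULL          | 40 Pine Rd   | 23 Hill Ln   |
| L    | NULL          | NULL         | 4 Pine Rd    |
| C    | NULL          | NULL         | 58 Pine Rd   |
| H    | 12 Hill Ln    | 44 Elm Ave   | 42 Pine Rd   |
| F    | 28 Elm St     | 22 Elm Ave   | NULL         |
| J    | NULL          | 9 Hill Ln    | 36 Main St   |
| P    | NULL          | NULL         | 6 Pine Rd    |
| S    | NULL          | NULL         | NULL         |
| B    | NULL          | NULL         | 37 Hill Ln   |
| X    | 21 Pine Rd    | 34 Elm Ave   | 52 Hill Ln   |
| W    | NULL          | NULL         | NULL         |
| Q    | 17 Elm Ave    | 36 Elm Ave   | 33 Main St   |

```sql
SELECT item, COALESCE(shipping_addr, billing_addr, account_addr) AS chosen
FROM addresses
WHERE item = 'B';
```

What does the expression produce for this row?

item = B: shipping_addr=NULL, billing_addr=NULL, account_addr=37 Hill Ln.
shipping_addr=NULL, billing_addr=NULL, account_addr=37 Hill Ln → 37 Hill Ln

37 Hill Ln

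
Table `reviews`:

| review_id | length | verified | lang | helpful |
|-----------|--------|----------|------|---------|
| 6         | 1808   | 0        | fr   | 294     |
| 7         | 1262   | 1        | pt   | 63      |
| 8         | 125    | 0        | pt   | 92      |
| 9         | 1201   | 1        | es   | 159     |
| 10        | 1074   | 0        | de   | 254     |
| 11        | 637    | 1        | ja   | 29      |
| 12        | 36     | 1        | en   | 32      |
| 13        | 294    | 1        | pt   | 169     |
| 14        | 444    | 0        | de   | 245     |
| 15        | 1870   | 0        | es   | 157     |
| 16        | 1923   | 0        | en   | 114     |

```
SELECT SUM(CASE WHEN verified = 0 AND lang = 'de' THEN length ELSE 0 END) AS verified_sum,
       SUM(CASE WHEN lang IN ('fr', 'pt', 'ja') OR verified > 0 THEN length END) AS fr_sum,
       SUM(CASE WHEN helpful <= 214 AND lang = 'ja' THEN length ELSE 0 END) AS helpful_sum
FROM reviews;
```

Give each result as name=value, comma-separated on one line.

[verified_sum: verified = 0 AND lang = 'de']
review_id=6: ✗
review_id=7: ✗
review_id=8: ✗
review_id=9: ✗
review_id=10: ✓ → 1074
review_id=11: ✗
review_id=12: ✗
review_id=13: ✗
review_id=14: ✓ → 444
review_id=15: ✗
review_id=16: ✗
verified_sum = 1074 + 444 = 1518
—
[fr_sum: lang IN ('fr', 'pt', 'ja') OR verified > 0]
review_id=6: ✓ → 1808
review_id=7: ✓ → 1262
review_id=8: ✓ → 125
review_id=9: ✓ → 1201
review_id=10: ✗
review_id=11: ✓ → 637
review_id=12: ✓ → 36
review_id=13: ✓ → 294
review_id=14: ✗
review_id=15: ✗
review_id=16: ✗
fr_sum = 1808 + 1262 + 125 + 1201 + 637 + 36 + 294 = 5363
—
[helpful_sum: helpful <= 214 AND lang = 'ja']
review_id=6: ✗
review_id=7: ✗
review_id=8: ✗
review_id=9: ✗
review_id=10: ✗
review_id=11: ✓ → 637
review_id=12: ✗
review_id=13: ✗
review_id=14: ✗
review_id=15: ✗
review_id=16: ✗
helpful_sum = 637

verified_sum=1518, fr_sum=5363, helpful_sum=637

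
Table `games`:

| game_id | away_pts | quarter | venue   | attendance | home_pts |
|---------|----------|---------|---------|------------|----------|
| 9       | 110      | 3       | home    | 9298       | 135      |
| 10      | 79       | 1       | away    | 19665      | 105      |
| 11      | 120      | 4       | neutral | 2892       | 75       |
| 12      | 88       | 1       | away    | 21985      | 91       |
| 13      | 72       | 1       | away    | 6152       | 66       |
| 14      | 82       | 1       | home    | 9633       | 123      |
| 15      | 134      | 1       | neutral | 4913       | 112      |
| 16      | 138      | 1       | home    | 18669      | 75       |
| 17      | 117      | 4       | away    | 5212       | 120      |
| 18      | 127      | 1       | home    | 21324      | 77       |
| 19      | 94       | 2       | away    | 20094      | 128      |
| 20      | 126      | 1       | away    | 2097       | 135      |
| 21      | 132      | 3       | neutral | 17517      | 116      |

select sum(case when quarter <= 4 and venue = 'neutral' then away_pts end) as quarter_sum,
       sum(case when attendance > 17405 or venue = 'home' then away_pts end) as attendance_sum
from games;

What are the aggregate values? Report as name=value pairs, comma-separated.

[quarter_sum: quarter <= 4 and venue = 'neutral']
game_id=9: ✗
game_id=10: ✗
game_id=11: ✓ → 120
game_id=12: ✗
game_id=13: ✗
game_id=14: ✗
game_id=15: ✓ → 134
game_id=16: ✗
game_id=17: ✗
game_id=18: ✗
game_id=19: ✗
game_id=20: ✗
game_id=21: ✓ → 132
quarter_sum = 120 + 134 + 132 = 386
—
[attendance_sum: attendance > 17405 or venue = 'home']
game_id=9: ✓ → 110
game_id=10: ✓ → 79
game_id=11: ✗
game_id=12: ✓ → 88
game_id=13: ✗
game_id=14: ✓ → 82
game_id=15: ✗
game_id=16: ✓ → 138
game_id=17: ✗
game_id=18: ✓ → 127
game_id=19: ✓ → 94
game_id=20: ✗
game_id=21: ✓ → 132
attendance_sum = 110 + 79 + 88 + 82 + 138 + 127 + 94 + 132 = 850

quarter_sum=386, attendance_sum=850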